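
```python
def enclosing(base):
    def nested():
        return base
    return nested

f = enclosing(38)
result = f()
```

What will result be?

Step 1: enclosing(38) creates closure capturing base = 38.
Step 2: f() returns the captured base = 38.
Step 3: result = 38

The answer is 38.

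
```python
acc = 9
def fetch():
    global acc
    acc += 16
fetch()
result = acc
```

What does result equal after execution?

Step 1: acc = 9 globally.
Step 2: fetch() modifies global acc: acc += 16 = 25.
Step 3: result = 25

The answer is 25.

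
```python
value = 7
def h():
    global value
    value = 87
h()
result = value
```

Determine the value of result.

Step 1: value = 7 globally.
Step 2: h() declares global value and sets it to 87.
Step 3: After h(), global value = 87. result = 87

The answer is 87.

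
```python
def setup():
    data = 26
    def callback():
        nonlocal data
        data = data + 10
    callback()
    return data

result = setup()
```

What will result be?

Step 1: setup() sets data = 26.
Step 2: callback() uses nonlocal to modify data in setup's scope: data = 26 + 10 = 36.
Step 3: setup() returns the modified data = 36

The answer is 36.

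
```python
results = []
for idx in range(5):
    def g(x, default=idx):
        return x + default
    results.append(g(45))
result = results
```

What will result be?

Step 1: Default argument default=idx is evaluated at function definition time.
Step 2: Each iteration creates g with default = current idx value.
Step 3: g(45) returns 45 + default. results = [45, 46, 47, 48, 49]

The answer is [45, 46, 47, 48, 49].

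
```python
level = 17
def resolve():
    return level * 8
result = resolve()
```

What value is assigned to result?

Step 1: level = 17 is defined globally.
Step 2: resolve() looks up level from global scope = 17, then computes 17 * 8 = 136.
Step 3: result = 136

The answer is 136.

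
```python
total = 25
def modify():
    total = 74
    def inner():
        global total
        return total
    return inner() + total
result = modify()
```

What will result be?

Step 1: Global total = 25. modify() shadows with local total = 74.
Step 2: inner() uses global keyword, so inner() returns global total = 25.
Step 3: modify() returns 25 + 74 = 99

The answer is 99.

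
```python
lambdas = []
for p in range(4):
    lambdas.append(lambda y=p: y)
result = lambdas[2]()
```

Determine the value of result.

Step 1: Default argument y=p captures p's value at each iteration.
Step 2: lambdas[2] captured y = 2 when p was 2.
Step 3: result = 2

The answer is 2.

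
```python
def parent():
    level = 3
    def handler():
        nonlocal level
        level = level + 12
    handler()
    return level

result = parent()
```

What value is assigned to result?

Step 1: parent() sets level = 3.
Step 2: handler() uses nonlocal to modify level in parent's scope: level = 3 + 12 = 15.
Step 3: parent() returns the modified level = 15

The answer is 15.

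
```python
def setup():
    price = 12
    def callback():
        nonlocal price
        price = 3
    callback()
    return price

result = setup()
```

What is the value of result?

Step 1: setup() sets price = 12.
Step 2: callback() uses nonlocal to reassign price = 3.
Step 3: result = 3

The answer is 3.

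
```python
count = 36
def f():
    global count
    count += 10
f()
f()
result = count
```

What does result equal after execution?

Step 1: count = 36.
Step 2: First f(): count = 36 + 10 = 46.
Step 3: Second f(): count = 46 + 10 = 56. result = 56

The answer is 56.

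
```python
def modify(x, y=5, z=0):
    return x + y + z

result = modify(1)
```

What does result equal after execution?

Step 1: modify(1) uses defaults y = 5, z = 0.
Step 2: Returns 1 + 5 + 0 = 6.
Step 3: result = 6

The answer is 6.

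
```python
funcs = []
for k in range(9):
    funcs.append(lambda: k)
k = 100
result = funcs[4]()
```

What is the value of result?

Step 1: Lambdas capture the variable k by reference, not by value.
Step 2: After the loop, k is reassigned to 100.
Step 3: funcs[4]() looks up the current k = 100. result = 100

The answer is 100.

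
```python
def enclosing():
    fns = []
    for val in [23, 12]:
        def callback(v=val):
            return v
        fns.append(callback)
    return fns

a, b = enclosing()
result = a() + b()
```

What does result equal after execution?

Step 1: Default argument v=val captures val at each iteration.
Step 2: a() returns 23 (captured at first iteration), b() returns 12 (captured at second).
Step 3: result = 23 + 12 = 35

The answer is 35.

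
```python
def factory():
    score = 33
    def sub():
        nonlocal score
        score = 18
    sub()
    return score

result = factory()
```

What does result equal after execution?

Step 1: factory() sets score = 33.
Step 2: sub() uses nonlocal to reassign score = 18.
Step 3: result = 18

The answer is 18.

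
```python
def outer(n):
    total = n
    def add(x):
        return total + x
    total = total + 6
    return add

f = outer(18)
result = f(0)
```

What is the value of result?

Step 1: outer(18) sets total = 18, then total = 18 + 6 = 24.
Step 2: Closures capture by reference, so add sees total = 24.
Step 3: f(0) returns 24 + 0 = 24

The answer is 24.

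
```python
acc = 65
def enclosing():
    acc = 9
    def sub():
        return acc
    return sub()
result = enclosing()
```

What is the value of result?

Step 1: acc = 65 globally, but enclosing() defines acc = 9 locally.
Step 2: sub() looks up acc. Not in local scope, so checks enclosing scope (enclosing) and finds acc = 9.
Step 3: result = 9

The answer is 9.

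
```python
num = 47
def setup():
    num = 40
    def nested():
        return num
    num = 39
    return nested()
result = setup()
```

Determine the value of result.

Step 1: setup() sets num = 40, then later num = 39.
Step 2: nested() is called after num is reassigned to 39. Closures capture variables by reference, not by value.
Step 3: result = 39

The answer is 39.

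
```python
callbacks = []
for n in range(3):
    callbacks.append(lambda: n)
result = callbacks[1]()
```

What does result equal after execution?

Step 1: The loop creates 3 lambdas, all referencing the same variable n.
Step 2: After the loop, n = 2 (final value).
Step 3: callbacks[1]() looks up n at call time and finds 2. This is the late binding gotcha. result = 2

The answer is 2.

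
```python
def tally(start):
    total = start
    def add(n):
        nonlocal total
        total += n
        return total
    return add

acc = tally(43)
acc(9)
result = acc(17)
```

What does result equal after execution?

Step 1: tally(43) creates closure with total = 43.
Step 2: First acc(9): total = 43 + 9 = 52.
Step 3: Second acc(17): total = 52 + 17 = 69. result = 69

The answer is 69.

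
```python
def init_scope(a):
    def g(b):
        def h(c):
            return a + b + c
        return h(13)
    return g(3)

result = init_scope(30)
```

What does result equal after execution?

Step 1: a = 30, b = 3, c = 13 across three nested scopes.
Step 2: h() accesses all three via LEGB rule.
Step 3: result = 30 + 3 + 13 = 46

The answer is 46.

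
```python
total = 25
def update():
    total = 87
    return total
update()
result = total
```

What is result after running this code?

Step 1: total = 25 globally.
Step 2: update() creates a LOCAL total = 87 (no global keyword!).
Step 3: The global total is unchanged. result = 25

The answer is 25.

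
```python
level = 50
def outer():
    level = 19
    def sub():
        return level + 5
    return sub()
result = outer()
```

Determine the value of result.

Step 1: outer() shadows global level with level = 19.
Step 2: sub() finds level = 19 in enclosing scope, computes 19 + 5 = 24.
Step 3: result = 24

The answer is 24.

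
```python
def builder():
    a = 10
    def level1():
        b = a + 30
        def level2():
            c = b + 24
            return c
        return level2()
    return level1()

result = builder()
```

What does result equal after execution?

Step 1: a = 10. b = a + 30 = 40.
Step 2: c = b + 24 = 40 + 24 = 64.
Step 3: result = 64

The answer is 64.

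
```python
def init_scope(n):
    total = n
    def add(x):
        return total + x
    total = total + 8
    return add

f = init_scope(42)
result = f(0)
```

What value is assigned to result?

Step 1: init_scope(42) sets total = 42, then total = 42 + 8 = 50.
Step 2: Closures capture by reference, so add sees total = 50.
Step 3: f(0) returns 50 + 0 = 50

The answer is 50.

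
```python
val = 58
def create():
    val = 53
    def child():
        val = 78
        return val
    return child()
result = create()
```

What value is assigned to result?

Step 1: Three scopes define val: global (58), create (53), child (78).
Step 2: child() has its own local val = 78, which shadows both enclosing and global.
Step 3: result = 78 (local wins in LEGB)

The answer is 78.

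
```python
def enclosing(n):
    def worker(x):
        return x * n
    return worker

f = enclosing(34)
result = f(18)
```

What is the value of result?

Step 1: enclosing(34) creates a closure capturing n = 34.
Step 2: f(18) computes 18 * 34 = 612.
Step 3: result = 612

The answer is 612.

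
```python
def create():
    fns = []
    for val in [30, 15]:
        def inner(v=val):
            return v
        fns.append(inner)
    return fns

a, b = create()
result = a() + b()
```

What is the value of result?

Step 1: Default argument v=val captures val at each iteration.
Step 2: a() returns 30 (captured at first iteration), b() returns 15 (captured at second).
Step 3: result = 30 + 15 = 45

The answer is 45.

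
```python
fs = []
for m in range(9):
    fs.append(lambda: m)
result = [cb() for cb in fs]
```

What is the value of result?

Step 1: All 9 lambdas share the same variable m.
Step 2: After the loop, m = 8.
Step 3: Each call returns 8. result = [8, 8, 8, 8, 8, 8, 8, 8, 8]

The answer is [8, 8, 8, 8, 8, 8, 8, 8, 8].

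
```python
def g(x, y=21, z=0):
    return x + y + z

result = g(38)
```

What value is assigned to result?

Step 1: g(38) uses defaults y = 21, z = 0.
Step 2: Returns 38 + 21 + 0 = 59.
Step 3: result = 59

The answer is 59.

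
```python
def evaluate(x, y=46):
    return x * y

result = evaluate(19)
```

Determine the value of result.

Step 1: evaluate(19) uses default y = 46.
Step 2: Returns 19 * 46 = 874.
Step 3: result = 874

The answer is 874.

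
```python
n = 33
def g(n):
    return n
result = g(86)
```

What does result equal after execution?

Step 1: Global n = 33.
Step 2: g(86) takes parameter n = 86, which shadows the global.
Step 3: result = 86

The answer is 86.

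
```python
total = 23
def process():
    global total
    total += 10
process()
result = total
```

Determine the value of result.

Step 1: total = 23 globally.
Step 2: process() modifies global total: total += 10 = 33.
Step 3: result = 33

The answer is 33.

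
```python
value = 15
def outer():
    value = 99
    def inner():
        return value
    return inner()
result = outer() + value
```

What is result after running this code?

Step 1: Global value = 15. outer() shadows with value = 99.
Step 2: inner() returns enclosing value = 99. outer() = 99.
Step 3: result = 99 + global value (15) = 114

The answer is 114.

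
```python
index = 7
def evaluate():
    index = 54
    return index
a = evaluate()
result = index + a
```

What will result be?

Step 1: Global index = 7. evaluate() returns local index = 54.
Step 2: a = 54. Global index still = 7.
Step 3: result = 7 + 54 = 61

The answer is 61.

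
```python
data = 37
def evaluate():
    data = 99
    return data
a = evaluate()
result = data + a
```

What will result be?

Step 1: Global data = 37. evaluate() returns local data = 99.
Step 2: a = 99. Global data still = 37.
Step 3: result = 37 + 99 = 136

The answer is 136.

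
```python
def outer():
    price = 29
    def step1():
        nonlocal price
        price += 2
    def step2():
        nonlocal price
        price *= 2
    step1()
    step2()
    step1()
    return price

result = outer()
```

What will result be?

Step 1: price = 29.
Step 2: step1(): price = 29 + 2 = 31.
Step 3: step2(): price = 31 * 2 = 62.
Step 4: step1(): price = 62 + 2 = 64. result = 64

The answer is 64.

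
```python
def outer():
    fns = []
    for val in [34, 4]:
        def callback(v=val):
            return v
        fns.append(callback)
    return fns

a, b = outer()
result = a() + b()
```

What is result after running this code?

Step 1: Default argument v=val captures val at each iteration.
Step 2: a() returns 34 (captured at first iteration), b() returns 4 (captured at second).
Step 3: result = 34 + 4 = 38

The answer is 38.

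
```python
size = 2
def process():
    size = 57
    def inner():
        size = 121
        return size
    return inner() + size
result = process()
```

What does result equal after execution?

Step 1: process() has local size = 57. inner() has local size = 121.
Step 2: inner() returns its local size = 121.
Step 3: process() returns 121 + its own size (57) = 178

The answer is 178.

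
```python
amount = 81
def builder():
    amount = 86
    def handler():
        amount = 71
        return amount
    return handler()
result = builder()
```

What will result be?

Step 1: Three scopes define amount: global (81), builder (86), handler (71).
Step 2: handler() has its own local amount = 71, which shadows both enclosing and global.
Step 3: result = 71 (local wins in LEGB)

The answer is 71.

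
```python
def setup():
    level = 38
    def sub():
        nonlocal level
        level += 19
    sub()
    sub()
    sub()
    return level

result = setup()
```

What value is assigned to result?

Step 1: level starts at 38.
Step 2: sub() is called 3 times, each adding 19.
Step 3: level = 38 + 19 * 3 = 95

The answer is 95.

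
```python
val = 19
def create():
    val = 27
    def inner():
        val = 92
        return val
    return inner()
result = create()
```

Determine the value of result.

Step 1: Three scopes define val: global (19), create (27), inner (92).
Step 2: inner() has its own local val = 92, which shadows both enclosing and global.
Step 3: result = 92 (local wins in LEGB)

The answer is 92.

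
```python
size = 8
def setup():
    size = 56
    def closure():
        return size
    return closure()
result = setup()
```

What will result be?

Step 1: size = 8 globally, but setup() defines size = 56 locally.
Step 2: closure() looks up size. Not in local scope, so checks enclosing scope (setup) and finds size = 56.
Step 3: result = 56

The answer is 56.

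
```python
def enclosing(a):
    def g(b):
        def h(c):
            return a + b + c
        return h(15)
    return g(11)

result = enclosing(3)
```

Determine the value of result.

Step 1: a = 3, b = 11, c = 15 across three nested scopes.
Step 2: h() accesses all three via LEGB rule.
Step 3: result = 3 + 11 + 15 = 29

The answer is 29.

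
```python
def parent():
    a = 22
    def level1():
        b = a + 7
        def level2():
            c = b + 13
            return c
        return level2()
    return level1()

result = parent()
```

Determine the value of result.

Step 1: a = 22. b = a + 7 = 29.
Step 2: c = b + 13 = 29 + 13 = 42.
Step 3: result = 42

The answer is 42.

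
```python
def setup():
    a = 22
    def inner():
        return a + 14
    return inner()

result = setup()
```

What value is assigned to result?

Step 1: setup() defines a = 22.
Step 2: inner() reads a = 22 from enclosing scope, returns 22 + 14 = 36.
Step 3: result = 36

The answer is 36.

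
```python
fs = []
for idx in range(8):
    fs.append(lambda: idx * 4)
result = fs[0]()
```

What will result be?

Step 1: All lambdas reference the same variable idx (late binding).
Step 2: After the loop, idx = 7. Every lambda returns idx * 4.
Step 3: fs[0]() = 7 * 4 = 28

The answer is 28.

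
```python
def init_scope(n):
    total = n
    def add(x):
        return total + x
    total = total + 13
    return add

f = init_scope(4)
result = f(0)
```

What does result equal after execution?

Step 1: init_scope(4) sets total = 4, then total = 4 + 13 = 17.
Step 2: Closures capture by reference, so add sees total = 17.
Step 3: f(0) returns 17 + 0 = 17

The answer is 17.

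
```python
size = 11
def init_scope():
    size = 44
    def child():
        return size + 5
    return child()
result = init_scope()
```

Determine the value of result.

Step 1: init_scope() shadows global size with size = 44.
Step 2: child() finds size = 44 in enclosing scope, computes 44 + 5 = 49.
Step 3: result = 49

The answer is 49.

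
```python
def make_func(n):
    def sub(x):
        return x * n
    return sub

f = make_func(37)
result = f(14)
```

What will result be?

Step 1: make_func(37) creates a closure capturing n = 37.
Step 2: f(14) computes 14 * 37 = 518.
Step 3: result = 518

The answer is 518.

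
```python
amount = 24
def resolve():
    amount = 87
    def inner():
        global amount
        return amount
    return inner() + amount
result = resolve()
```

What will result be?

Step 1: Global amount = 24. resolve() shadows with local amount = 87.
Step 2: inner() uses global keyword, so inner() returns global amount = 24.
Step 3: resolve() returns 24 + 87 = 111

The answer is 111.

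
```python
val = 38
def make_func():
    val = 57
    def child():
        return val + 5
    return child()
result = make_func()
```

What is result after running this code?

Step 1: make_func() shadows global val with val = 57.
Step 2: child() finds val = 57 in enclosing scope, computes 57 + 5 = 62.
Step 3: result = 62

The answer is 62.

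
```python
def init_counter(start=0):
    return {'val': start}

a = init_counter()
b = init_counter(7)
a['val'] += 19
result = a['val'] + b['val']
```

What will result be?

Step 1: init_counter() returns a new dict each call (immutable default 0).
Step 2: a = {'val': 0}, b = {'val': 7}.
Step 3: a['val'] += 19 = 19. result = 19 + 7 = 26

The answer is 26.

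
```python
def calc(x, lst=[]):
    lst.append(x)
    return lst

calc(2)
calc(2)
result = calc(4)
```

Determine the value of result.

Step 1: Mutable default argument gotcha! The list [] is created once.
Step 2: Each call appends to the SAME list: [2], [2, 2], [2, 2, 4].
Step 3: result = [2, 2, 4]

The answer is [2, 2, 4].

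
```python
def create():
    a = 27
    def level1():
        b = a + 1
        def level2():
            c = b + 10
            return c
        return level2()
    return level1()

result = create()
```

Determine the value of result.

Step 1: a = 27. b = a + 1 = 28.
Step 2: c = b + 10 = 28 + 10 = 38.
Step 3: result = 38

The answer is 38.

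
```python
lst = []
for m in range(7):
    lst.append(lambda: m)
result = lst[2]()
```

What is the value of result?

Step 1: The loop creates 7 lambdas, all referencing the same variable m.
Step 2: After the loop, m = 6 (final value).
Step 3: lst[2]() looks up m at call time and finds 6. This is the late binding gotcha. result = 6

The answer is 6.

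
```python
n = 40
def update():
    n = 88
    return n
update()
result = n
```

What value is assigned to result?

Step 1: Global n = 40.
Step 2: update() creates local n = 88 (shadow, not modification).
Step 3: After update() returns, global n is unchanged. result = 40

The answer is 40.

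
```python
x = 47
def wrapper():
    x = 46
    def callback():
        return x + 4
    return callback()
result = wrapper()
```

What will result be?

Step 1: wrapper() shadows global x with x = 46.
Step 2: callback() finds x = 46 in enclosing scope, computes 46 + 4 = 50.
Step 3: result = 50

The answer is 50.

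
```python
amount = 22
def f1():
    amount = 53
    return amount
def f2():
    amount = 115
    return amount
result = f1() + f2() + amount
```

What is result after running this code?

Step 1: Each function shadows global amount with its own local.
Step 2: f1() returns 53, f2() returns 115.
Step 3: Global amount = 22 is unchanged. result = 53 + 115 + 22 = 190

The answer is 190.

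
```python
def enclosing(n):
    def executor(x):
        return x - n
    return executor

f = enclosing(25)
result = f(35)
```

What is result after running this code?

Step 1: enclosing(25) creates a closure capturing n = 25.
Step 2: f(35) computes 35 - 25 = 10.
Step 3: result = 10

The answer is 10.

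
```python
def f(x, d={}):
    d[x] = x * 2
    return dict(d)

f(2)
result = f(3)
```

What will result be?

Step 1: Mutable default dict is shared across calls.
Step 2: First call adds 2: 4. Second call adds 3: 6.
Step 3: result = {2: 4, 3: 6}

The answer is {2: 4, 3: 6}.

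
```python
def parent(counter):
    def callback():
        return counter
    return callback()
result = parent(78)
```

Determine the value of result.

Step 1: parent(78) binds parameter counter = 78.
Step 2: callback() looks up counter in enclosing scope and finds the parameter counter = 78.
Step 3: result = 78

The answer is 78.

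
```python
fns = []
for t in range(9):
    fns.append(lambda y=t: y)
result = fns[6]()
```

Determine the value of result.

Step 1: Default argument y=t captures t's value at each iteration.
Step 2: fns[6] captured y = 6 when t was 6.
Step 3: result = 6

The answer is 6.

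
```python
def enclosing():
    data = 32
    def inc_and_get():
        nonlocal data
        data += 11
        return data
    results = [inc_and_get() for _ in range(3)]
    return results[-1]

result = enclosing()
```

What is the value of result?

Step 1: data = 32.
Step 2: Three calls to inc_and_get(), each adding 11.
Step 3: Last value = 32 + 11 * 3 = 65

The answer is 65.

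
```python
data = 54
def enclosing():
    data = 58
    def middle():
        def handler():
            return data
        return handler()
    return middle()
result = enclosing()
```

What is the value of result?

Step 1: enclosing() defines data = 58. middle() and handler() have no local data.
Step 2: handler() checks local (none), enclosing middle() (none), enclosing enclosing() and finds data = 58.
Step 3: result = 58

The answer is 58.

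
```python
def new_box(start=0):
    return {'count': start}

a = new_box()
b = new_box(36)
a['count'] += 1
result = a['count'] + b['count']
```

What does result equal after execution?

Step 1: new_box() returns a new dict each call (immutable default 0).
Step 2: a = {'count': 0}, b = {'count': 36}.
Step 3: a['count'] += 1 = 1. result = 1 + 36 = 37

The answer is 37.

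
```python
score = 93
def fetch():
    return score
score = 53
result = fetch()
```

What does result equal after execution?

Step 1: score is first set to 93, then reassigned to 53.
Step 2: fetch() is called after the reassignment, so it looks up the current global score = 53.
Step 3: result = 53

The answer is 53.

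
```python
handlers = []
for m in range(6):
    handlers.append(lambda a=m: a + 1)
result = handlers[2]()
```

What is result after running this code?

Step 1: Default argument a=m captures m's value at definition time.
Step 2: handlers[2] was defined when m = 2, so a defaults to 2.
Step 3: result = 2 + 1 = 3 (default arg fixes the late binding issue)

The answer is 3.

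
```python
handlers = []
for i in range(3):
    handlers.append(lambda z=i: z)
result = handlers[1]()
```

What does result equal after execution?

Step 1: Default argument z=i captures i's value at each iteration.
Step 2: handlers[1] captured z = 1 when i was 1.
Step 3: result = 1

The answer is 1.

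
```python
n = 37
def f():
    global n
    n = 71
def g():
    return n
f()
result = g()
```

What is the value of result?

Step 1: n = 37.
Step 2: f() sets global n = 71.
Step 3: g() reads global n = 71. result = 71

The answer is 71.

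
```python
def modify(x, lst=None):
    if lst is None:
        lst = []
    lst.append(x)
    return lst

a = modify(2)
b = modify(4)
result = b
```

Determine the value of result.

Step 1: None default with guard creates a NEW list each call.
Step 2: a = [2] (fresh list). b = [4] (another fresh list).
Step 3: result = [4] (this is the fix for mutable default)

The answer is [4].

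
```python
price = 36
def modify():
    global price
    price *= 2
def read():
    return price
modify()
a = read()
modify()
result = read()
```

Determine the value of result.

Step 1: price = 36.
Step 2: First modify(): price = 36 * 2 = 72.
Step 3: Second modify(): price = 72 * 2 = 144.
Step 4: read() returns 144

The answer is 144.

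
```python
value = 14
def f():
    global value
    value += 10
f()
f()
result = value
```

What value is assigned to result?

Step 1: value = 14.
Step 2: First f(): value = 14 + 10 = 24.
Step 3: Second f(): value = 24 + 10 = 34. result = 34

The answer is 34.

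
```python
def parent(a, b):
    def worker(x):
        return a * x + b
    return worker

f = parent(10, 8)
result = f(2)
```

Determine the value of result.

Step 1: parent(10, 8) captures a = 10, b = 8.
Step 2: f(2) computes 10 * 2 + 8 = 28.
Step 3: result = 28

The answer is 28.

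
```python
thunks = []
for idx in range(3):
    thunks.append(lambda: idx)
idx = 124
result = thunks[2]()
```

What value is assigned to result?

Step 1: Lambdas capture the variable idx by reference, not by value.
Step 2: After the loop, idx is reassigned to 124.
Step 3: thunks[2]() looks up the current idx = 124. result = 124

The answer is 124.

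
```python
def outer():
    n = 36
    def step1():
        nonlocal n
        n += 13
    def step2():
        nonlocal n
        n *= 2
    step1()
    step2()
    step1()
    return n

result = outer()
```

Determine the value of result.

Step 1: n = 36.
Step 2: step1(): n = 36 + 13 = 49.
Step 3: step2(): n = 49 * 2 = 98.
Step 4: step1(): n = 98 + 13 = 111. result = 111

The answer is 111.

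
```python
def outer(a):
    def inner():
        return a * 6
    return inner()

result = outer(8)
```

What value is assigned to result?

Step 1: outer(8) binds parameter a = 8.
Step 2: inner() accesses a = 8 from enclosing scope.
Step 3: result = 8 * 6 = 48

The answer is 48.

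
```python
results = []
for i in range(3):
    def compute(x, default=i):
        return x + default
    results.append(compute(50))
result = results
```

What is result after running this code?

Step 1: Default argument default=i is evaluated at function definition time.
Step 2: Each iteration creates compute with default = current i value.
Step 3: compute(50) returns 50 + default. results = [50, 51, 52]

The answer is [50, 51, 52].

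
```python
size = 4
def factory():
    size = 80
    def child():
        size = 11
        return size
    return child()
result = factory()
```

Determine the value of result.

Step 1: Three scopes define size: global (4), factory (80), child (11).
Step 2: child() has its own local size = 11, which shadows both enclosing and global.
Step 3: result = 11 (local wins in LEGB)

The answer is 11.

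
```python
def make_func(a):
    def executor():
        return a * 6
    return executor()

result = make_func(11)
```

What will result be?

Step 1: make_func(11) binds parameter a = 11.
Step 2: executor() accesses a = 11 from enclosing scope.
Step 3: result = 11 * 6 = 66

The answer is 66.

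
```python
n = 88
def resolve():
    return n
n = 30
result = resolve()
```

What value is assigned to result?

Step 1: n is first set to 88, then reassigned to 30.
Step 2: resolve() is called after the reassignment, so it looks up the current global n = 30.
Step 3: result = 30

The answer is 30.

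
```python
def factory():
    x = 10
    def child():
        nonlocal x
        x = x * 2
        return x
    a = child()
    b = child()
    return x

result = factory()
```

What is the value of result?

Step 1: x starts at 10.
Step 2: First child(): x = 10 * 2 = 20.
Step 3: Second child(): x = 20 * 2 = 40.
Step 4: result = 40

The answer is 40.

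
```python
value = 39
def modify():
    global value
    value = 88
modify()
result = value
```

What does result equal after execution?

Step 1: value = 39 globally.
Step 2: modify() declares global value and sets it to 88.
Step 3: After modify(), global value = 88. result = 88

The answer is 88.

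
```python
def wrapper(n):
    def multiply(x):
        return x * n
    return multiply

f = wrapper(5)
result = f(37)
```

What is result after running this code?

Step 1: wrapper(5) returns multiply closure with n = 5.
Step 2: f(37) computes 37 * 5 = 185.
Step 3: result = 185

The answer is 185.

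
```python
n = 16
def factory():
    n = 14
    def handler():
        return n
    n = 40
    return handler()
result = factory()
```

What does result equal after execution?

Step 1: factory() sets n = 14, then later n = 40.
Step 2: handler() is called after n is reassigned to 40. Closures capture variables by reference, not by value.
Step 3: result = 40

The answer is 40.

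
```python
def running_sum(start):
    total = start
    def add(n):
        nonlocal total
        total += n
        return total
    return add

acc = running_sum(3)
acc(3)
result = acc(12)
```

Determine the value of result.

Step 1: running_sum(3) creates closure with total = 3.
Step 2: First acc(3): total = 3 + 3 = 6.
Step 3: Second acc(12): total = 6 + 12 = 18. result = 18

The answer is 18.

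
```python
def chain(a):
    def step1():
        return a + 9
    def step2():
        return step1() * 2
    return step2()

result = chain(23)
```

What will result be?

Step 1: chain(23) captures a = 23.
Step 2: step2() calls step1() which returns 23 + 9 = 32.
Step 3: step2() returns 32 * 2 = 64

The answer is 64.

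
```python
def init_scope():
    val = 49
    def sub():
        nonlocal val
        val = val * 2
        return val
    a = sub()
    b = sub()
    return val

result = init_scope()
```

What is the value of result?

Step 1: val starts at 49.
Step 2: First sub(): val = 49 * 2 = 98.
Step 3: Second sub(): val = 98 * 2 = 196.
Step 4: result = 196

The answer is 196.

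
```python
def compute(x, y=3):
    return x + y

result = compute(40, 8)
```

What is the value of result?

Step 1: compute(40, 8) overrides default y with 8.
Step 2: Returns 40 + 8 = 48.
Step 3: result = 48

The answer is 48.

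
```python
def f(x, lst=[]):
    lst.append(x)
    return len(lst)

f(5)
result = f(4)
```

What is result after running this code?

Step 1: Mutable default list persists between calls.
Step 2: First call: lst = [5], len = 1. Second call: lst = [5, 4], len = 2.
Step 3: result = 2

The answer is 2.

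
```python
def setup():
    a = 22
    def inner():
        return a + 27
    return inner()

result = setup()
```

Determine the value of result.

Step 1: setup() defines a = 22.
Step 2: inner() reads a = 22 from enclosing scope, returns 22 + 27 = 49.
Step 3: result = 49

The answer is 49.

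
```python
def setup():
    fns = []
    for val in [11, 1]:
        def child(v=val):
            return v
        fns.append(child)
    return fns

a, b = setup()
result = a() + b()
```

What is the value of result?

Step 1: Default argument v=val captures val at each iteration.
Step 2: a() returns 11 (captured at first iteration), b() returns 1 (captured at second).
Step 3: result = 11 + 1 = 12

The answer is 12.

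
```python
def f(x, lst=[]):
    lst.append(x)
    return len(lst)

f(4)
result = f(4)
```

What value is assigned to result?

Step 1: Mutable default list persists between calls.
Step 2: First call: lst = [4], len = 1. Second call: lst = [4, 4], len = 2.
Step 3: result = 2

The answer is 2.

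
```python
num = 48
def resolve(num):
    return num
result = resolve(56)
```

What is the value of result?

Step 1: Global num = 48.
Step 2: resolve(56) takes parameter num = 56, which shadows the global.
Step 3: result = 56

The answer is 56.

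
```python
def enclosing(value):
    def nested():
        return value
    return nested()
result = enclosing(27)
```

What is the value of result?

Step 1: enclosing(27) binds parameter value = 27.
Step 2: nested() looks up value in enclosing scope and finds the parameter value = 27.
Step 3: result = 27

The answer is 27.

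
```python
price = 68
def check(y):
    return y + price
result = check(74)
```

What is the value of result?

Step 1: price = 68 is defined globally.
Step 2: check(74) uses parameter y = 74 and looks up price from global scope = 68.
Step 3: result = 74 + 68 = 142

The answer is 142.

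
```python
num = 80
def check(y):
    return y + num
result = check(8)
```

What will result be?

Step 1: num = 80 is defined globally.
Step 2: check(8) uses parameter y = 8 and looks up num from global scope = 80.
Step 3: result = 8 + 80 = 88

The answer is 88.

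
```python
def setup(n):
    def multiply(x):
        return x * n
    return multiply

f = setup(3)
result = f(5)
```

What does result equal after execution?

Step 1: setup(3) returns multiply closure with n = 3.
Step 2: f(5) computes 5 * 3 = 15.
Step 3: result = 15

The answer is 15.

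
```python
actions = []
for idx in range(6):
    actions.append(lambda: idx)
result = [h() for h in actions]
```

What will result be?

Step 1: All 6 lambdas share the same variable idx.
Step 2: After the loop, idx = 5.
Step 3: Each call returns 5. result = [5, 5, 5, 5, 5, 5]

The answer is [5, 5, 5, 5, 5, 5].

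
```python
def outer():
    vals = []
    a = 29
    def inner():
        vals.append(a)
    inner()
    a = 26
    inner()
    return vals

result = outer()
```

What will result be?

Step 1: a = 29. inner() appends current a to vals.
Step 2: First inner(): appends 29. Then a = 26.
Step 3: Second inner(): appends 26 (closure sees updated a). result = [29, 26]

The answer is [29, 26].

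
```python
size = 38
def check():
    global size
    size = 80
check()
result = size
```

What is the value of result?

Step 1: size = 38 globally.
Step 2: check() declares global size and sets it to 80.
Step 3: After check(), global size = 80. result = 80

The answer is 80.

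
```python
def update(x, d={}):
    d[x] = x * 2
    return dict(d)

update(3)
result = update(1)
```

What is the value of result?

Step 1: Mutable default dict is shared across calls.
Step 2: First call adds 3: 6. Second call adds 1: 2.
Step 3: result = {3: 6, 1: 2}

The answer is {3: 6, 1: 2}.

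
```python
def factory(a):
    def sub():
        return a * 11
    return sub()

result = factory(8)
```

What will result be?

Step 1: factory(8) binds parameter a = 8.
Step 2: sub() accesses a = 8 from enclosing scope.
Step 3: result = 8 * 11 = 88

The answer is 88.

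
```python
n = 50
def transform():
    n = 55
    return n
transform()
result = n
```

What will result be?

Step 1: Global n = 50.
Step 2: transform() creates local n = 55 (shadow, not modification).
Step 3: After transform() returns, global n is unchanged. result = 50

The answer is 50.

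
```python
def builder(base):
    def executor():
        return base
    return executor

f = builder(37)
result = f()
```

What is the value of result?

Step 1: builder(37) creates closure capturing base = 37.
Step 2: f() returns the captured base = 37.
Step 3: result = 37

The answer is 37.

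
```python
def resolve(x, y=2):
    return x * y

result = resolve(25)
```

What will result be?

Step 1: resolve(25) uses default y = 2.
Step 2: Returns 25 * 2 = 50.
Step 3: result = 50

The answer is 50.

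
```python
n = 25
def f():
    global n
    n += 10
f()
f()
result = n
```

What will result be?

Step 1: n = 25.
Step 2: First f(): n = 25 + 10 = 35.
Step 3: Second f(): n = 35 + 10 = 45. result = 45

The answer is 45.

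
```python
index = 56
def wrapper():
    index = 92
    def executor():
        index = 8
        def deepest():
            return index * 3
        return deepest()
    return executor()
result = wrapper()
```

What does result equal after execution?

Step 1: deepest() looks up index through LEGB: not local, finds index = 8 in enclosing executor().
Step 2: Returns 8 * 3 = 24.
Step 3: result = 24

The answer is 24.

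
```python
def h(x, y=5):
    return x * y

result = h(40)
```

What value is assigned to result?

Step 1: h(40) uses default y = 5.
Step 2: Returns 40 * 5 = 200.
Step 3: result = 200

The answer is 200.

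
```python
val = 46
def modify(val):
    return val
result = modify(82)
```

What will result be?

Step 1: Global val = 46.
Step 2: modify(82) takes parameter val = 82, which shadows the global.
Step 3: result = 82

The answer is 82.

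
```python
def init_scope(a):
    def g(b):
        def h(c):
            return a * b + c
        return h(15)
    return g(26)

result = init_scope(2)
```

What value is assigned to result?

Step 1: a = 2, b = 26, c = 15.
Step 2: h() computes a * b + c = 2 * 26 + 15 = 67.
Step 3: result = 67

The answer is 67.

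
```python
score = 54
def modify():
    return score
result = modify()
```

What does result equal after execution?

Step 1: score = 54 is defined in the global scope.
Step 2: modify() looks up score. No local score exists, so Python checks the global scope via LEGB rule and finds score = 54.
Step 3: result = 54

The answer is 54.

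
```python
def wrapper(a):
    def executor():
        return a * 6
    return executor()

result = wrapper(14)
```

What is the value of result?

Step 1: wrapper(14) binds parameter a = 14.
Step 2: executor() accesses a = 14 from enclosing scope.
Step 3: result = 14 * 6 = 84

The answer is 84.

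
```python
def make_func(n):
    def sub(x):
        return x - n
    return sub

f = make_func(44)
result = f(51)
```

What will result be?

Step 1: make_func(44) creates a closure capturing n = 44.
Step 2: f(51) computes 51 - 44 = 7.
Step 3: result = 7

The answer is 7.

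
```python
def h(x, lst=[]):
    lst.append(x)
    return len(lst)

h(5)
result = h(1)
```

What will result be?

Step 1: Mutable default list persists between calls.
Step 2: First call: lst = [5], len = 1. Second call: lst = [5, 1], len = 2.
Step 3: result = 2

The answer is 2.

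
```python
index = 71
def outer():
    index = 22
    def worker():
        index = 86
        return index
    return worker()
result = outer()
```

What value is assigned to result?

Step 1: Three scopes define index: global (71), outer (22), worker (86).
Step 2: worker() has its own local index = 86, which shadows both enclosing and global.
Step 3: result = 86 (local wins in LEGB)

The answer is 86.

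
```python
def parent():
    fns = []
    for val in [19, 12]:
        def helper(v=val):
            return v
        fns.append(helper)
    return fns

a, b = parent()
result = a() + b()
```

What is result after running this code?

Step 1: Default argument v=val captures val at each iteration.
Step 2: a() returns 19 (captured at first iteration), b() returns 12 (captured at second).
Step 3: result = 19 + 12 = 31

The answer is 31.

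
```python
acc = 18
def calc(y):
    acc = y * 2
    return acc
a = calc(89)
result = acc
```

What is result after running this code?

Step 1: Global acc = 18.
Step 2: calc(89) creates local acc = 89 * 2 = 178.
Step 3: Global acc unchanged because no global keyword. result = 18

The answer is 18.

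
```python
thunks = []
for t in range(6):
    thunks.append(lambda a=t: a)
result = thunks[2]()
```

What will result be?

Step 1: Default argument a=t captures t's value at each iteration.
Step 2: thunks[2] captured a = 2 when t was 2.
Step 3: result = 2

The answer is 2.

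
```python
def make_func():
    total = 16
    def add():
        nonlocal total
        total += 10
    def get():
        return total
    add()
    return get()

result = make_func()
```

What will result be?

Step 1: total = 16. add() modifies it via nonlocal, get() reads it.
Step 2: add() makes total = 16 + 10 = 26.
Step 3: get() returns 26. result = 26

The answer is 26.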